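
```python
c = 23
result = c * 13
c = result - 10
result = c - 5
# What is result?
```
Trace:
  c=23
  c=23, result=299
  c=289, result=299
  c=289, result=284

Final answer: 284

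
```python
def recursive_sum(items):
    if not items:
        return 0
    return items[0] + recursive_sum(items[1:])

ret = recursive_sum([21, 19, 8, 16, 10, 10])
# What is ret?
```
Call trace:
recursive_sum(items=[21, 19, 8, 16, 10, 10])
  recursive_sum(items=[19, 8, 16, 10, 10])
    recursive_sum(items=[8, 16, 10, 10])
      recursive_sum(items=[16, 10, 10])
        recursive_sum(items=[10, 10])
          recursive_sum(items=[10])
            recursive_sum(items=[])
            -> return 0
          -> return 10
        -> return 20
      -> return 36
    -> return 44
  -> return 63
-> return 84

Final answer: 84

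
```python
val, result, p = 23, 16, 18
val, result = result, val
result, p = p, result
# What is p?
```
Trace:
  val=23, result=16, p=18
  val=16, result=23, p=18
  val=16, result=18, p=23

Final answer: 23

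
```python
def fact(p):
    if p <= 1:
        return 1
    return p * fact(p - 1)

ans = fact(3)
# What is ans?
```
Call trace:
fact(p=3)
  fact(p=2)
    fact(p=1)
    -> return 1
  -> return 2
-> return 6

Final answer: 6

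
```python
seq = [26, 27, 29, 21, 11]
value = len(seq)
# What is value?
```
Trace:
  seq=[26, 27, 29, 21, 11]
  seq=[26, 27, 29, 21, 11], value=5

Final answer: 5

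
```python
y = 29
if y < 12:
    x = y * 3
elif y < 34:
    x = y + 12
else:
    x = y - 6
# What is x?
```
Trace:
  y=29
  y=29, x=41

Final answer: 41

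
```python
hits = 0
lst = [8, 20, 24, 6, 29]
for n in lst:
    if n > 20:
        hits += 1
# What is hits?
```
Trace:
  hits=0
  hits=0, n=8
  hits=0, n=20
  hits=1, n=24
  hits=1, n=6
  hits=2, n=29

Final answer: 2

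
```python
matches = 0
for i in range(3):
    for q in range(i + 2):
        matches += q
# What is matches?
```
Trace:
  matches=0
  matches=0, i=0, q=0
  matches=1, i=0, q=1
  matches=1, i=1, q=0
  matches=2, i=1, q=1
  matches=4, i=1, q=2
  matches=4, i=2, q=0
  matches=5, i=2, q=1
  matches=7, i=2, q=2
  matches=10, i=2, q=3

Final answer: 10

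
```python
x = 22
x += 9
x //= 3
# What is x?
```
Trace:
  x=22
  x=31
  x=10

Final answer: 10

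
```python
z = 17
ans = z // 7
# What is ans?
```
Trace:
  z=17
  z=17, ans=2

Final answer: 2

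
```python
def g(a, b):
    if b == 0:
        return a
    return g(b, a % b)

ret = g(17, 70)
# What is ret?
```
Call trace:
g(a=17, b=70)
  g(a=70, b=17)
    g(a=17, b=2)
      g(a=2, b=1)
        g(a=1, b=0)
        -> return 1
      -> return 1
    -> return 1
  -> return 1
-> return 1

Final answer: 1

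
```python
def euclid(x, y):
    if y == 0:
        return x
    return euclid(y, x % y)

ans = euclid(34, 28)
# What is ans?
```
Call trace:
euclid(x=34, y=28)
  euclid(x=28, y=6)
    euclid(x=6, y=4)
      euclid(x=4, y=2)
        euclid(x=2, y=0)
        -> return 2
      -> return 2
    -> return 2
  -> return 2
-> return 2

Final answer: 2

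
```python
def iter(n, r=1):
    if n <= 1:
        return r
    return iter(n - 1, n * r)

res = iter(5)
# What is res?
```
Call trace:
iter(n=5, r=1)
  iter(n=4, r=5)
    iter(n=3, r=20)
      iter(n=2, r=60)
        iter(n=1, r=120)
        -> return 120
      -> return 120
    -> return 120
  -> return 120
-> return 120

Final answer: 120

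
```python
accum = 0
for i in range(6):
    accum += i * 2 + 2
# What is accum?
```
Trace:
  accum=0
  accum=2, i=0
  accum=6, i=1
  accum=12, i=2
  accum=20, i=3
  accum=30, i=4
  accum=42, i=5

Final answer: 42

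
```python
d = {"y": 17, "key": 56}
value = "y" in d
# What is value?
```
Trace:
  d={'y': 17, 'key': 56}
  d={'y': 17, 'key': 56}, value=True

Final answer: True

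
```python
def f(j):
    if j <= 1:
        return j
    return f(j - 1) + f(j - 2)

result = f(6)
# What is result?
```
Call trace (a repeated sub-call is expanded the first time; later identical calls just restate its return value):
f(j=6)
  f(j=5)
    f(j=4)
      f(j=3)
        f(j=2)
          f(j=1)
          -> return 1
          f(j=0)
          -> return 0
        -> return 1
        f(j=1)
        -> return 1
      -> return 2
      f(j=2) -> return 1  (same call as traced above)
    -> return 3
    f(j=3) -> return 2  (same call as traced above)
  -> return 5
  f(j=4) -> return 3  (same call as traced above)
-> return 8

Final answer: 8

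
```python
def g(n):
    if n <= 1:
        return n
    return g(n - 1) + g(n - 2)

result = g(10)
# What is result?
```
Call trace (a repeated sub-call is expanded the first time; later identical calls just restate its return value):
g(n=10)
  g(n=9)
    g(n=8)
      g(n=7)
        g(n=6)
          g(n=5)
            g(n=4)
              g(n=3)
                g(n=2)
                  g(n=1)
                  -> return 1
                  g(n=0)
                  -> return 0
                -> return 1
                g(n=1)
                -> return 1
              -> return 2
              g(n=2) -> return 1  (same call as traced above)
            -> return 3
            g(n=3) -> return 2  (same call as traced above)
          -> return 5
          g(n=4) -> return 3  (same call as traced above)
        -> return 8
        g(n=5) -> return 5  (same call as traced above)
      -> return 13
      g(n=6) -> return 8  (same call as traced above)
    -> return 21
    g(n=7) -> return 13  (same call as traced above)
  -> return 34
  g(n=8) -> return 21  (same call as traced above)
-> return 55

Final answer: 55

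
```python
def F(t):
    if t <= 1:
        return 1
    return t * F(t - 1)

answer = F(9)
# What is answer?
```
Call trace:
F(t=9)
  F(t=8)
    F(t=7)
      F(t=6)
        F(t=5)
          F(t=4)
            F(t=3)
              F(t=2)
                F(t=1)
                -> return 1
              -> return 2
            -> return 6
          -> return 24
        -> return 120
      -> return 720
    -> return 5040
  -> return 40320
-> return 362880

Final answer: 362880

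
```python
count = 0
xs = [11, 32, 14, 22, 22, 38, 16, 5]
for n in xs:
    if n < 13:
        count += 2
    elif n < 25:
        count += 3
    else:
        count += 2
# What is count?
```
Trace:
  count=0
  count=2, n=11
  count=4, n=32
  count=7, n=14
  count=10, n=22
  count=13, n=22
  count=15, n=38
  count=18, n=16
  count=20, n=5

Final answer: 20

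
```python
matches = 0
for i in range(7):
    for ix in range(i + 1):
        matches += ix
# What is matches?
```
Trace:
  matches=0
  matches=0, i=0, ix=0
  matches=0, i=1, ix=0
  matches=1, i=1, ix=1
  matches=1, i=2, ix=0
  matches=2, i=2, ix=1
  matches=4, i=2, ix=2
  matches=4, i=3, ix=0
  matches=5, i=3, ix=1
  matches=7, i=3, ix=2
  matches=10, i=3, ix=3
  matches=10, i=4, ix=0
  matches=11, i=4, ix=1
  matches=13, i=4, ix=2
  matches=16, i=4, ix=3
  matches=20, i=4, ix=4
  matches=20, i=5, ix=0
  matches=21, i=5, ix=1
  matches=23, i=5, ix=2
  matches=26, i=5, ix=3
  matches=30, i=5, ix=4
  matches=35, i=5, ix=5
  matches=35, i=6, ix=0
  matches=36, i=6, ix=1
  matches=38, i=6, ix=2
  matches=41, i=6, ix=3
  matches=45, i=6, ix=4
  matches=50, i=6, ix=5
  matches=56, i=6, ix=6

Final answer: 56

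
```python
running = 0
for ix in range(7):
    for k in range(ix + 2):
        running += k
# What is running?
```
Trace:
  running=0
  running=0, ix=0, k=0
  running=1, ix=0, k=1
  running=1, ix=1, k=0
  running=2, ix=1, k=1
  running=4, ix=1, k=2
  running=4, ix=2, k=0
  running=5, ix=2, k=1
  running=7, ix=2, k=2
  running=10, ix=2, k=3
  running=10, ix=3, k=0
  running=11, ix=3, k=1
  running=13, ix=3, k=2
  running=16, ix=3, k=3
  running=20, ix=3, k=4
  running=20, ix=4, k=0
  running=21, ix=4, k=1
  running=23, ix=4, k=2
  running=26, ix=4, k=3
  running=30, ix=4, k=4
  running=35, ix=4, k=5
  running=35, ix=5, k=0
  running=36, ix=5, k=1
  running=38, ix=5, k=2
  running=41, ix=5, k=3
  running=45, ix=5, k=4
  running=50, ix=5, k=5
  running=56, ix=5, k=6
  running=56, ix=6, k=0
  running=57, ix=6, k=1
  running=59, ix=6, k=2
  running=62, ix=6, k=3
  running=66, ix=6, k=4
  running=71, ix=6, k=5
  running=77, ix=6, k=6
  running=84, ix=6, k=7

Final answer: 84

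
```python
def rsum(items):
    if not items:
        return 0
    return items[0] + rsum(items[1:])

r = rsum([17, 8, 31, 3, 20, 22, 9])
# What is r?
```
Call trace:
rsum(items=[17, 8, 31, 3, 20, 22, 9])
  rsum(items=[8, 31, 3, 20, 22, 9])
    rsum(items=[31, 3, 20, 22, 9])
      rsum(items=[3, 20, 22, 9])
        rsum(items=[20, 22, 9])
          rsum(items=[22, 9])
            rsum(items=[9])
              rsum(items=[])
              -> return 0
            -> return 9
          -> return 31
        -> return 51
      -> return 54
    -> return 85
  -> return 93
-> return 110

Final answer: 110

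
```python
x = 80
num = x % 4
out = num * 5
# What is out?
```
Trace:
  x=80
  x=80, num=0
  x=80, num=0, out=0

Final answer: 0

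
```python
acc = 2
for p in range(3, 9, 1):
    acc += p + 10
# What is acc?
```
Trace:
  acc=2
  acc=15, p=3
  acc=29, p=4
  acc=44, p=5
  acc=60, p=6
  acc=77, p=7
  acc=95, p=8

Final answer: 95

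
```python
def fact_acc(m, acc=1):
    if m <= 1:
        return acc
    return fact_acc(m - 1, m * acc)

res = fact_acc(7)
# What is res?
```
Call trace:
fact_acc(m=7, acc=1)
  fact_acc(m=6, acc=7)
    fact_acc(m=5, acc=42)
      fact_acc(m=4, acc=210)
        fact_acc(m=3, acc=840)
          fact_acc(m=2, acc=2520)
            fact_acc(m=1, acc=5040)
            -> return 5040
          -> return 5040
        -> return 5040
      -> return 5040
    -> return 5040
  -> return 5040
-> return 5040

Final answer: 5040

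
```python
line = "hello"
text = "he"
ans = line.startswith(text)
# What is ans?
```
Trace:
  line='hello'
  line='hello', text='he'
  line='hello', text='he', ans=True

Final answer: True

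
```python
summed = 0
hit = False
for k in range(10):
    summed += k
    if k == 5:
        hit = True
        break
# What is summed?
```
Trace:
  summed=0
  summed=0, hit=False
  summed=0, hit=False, k=0
  summed=1, hit=False, k=1
  summed=3, hit=False, k=2
  summed=6, hit=False, k=3
  summed=10, hit=False, k=4
  summed=15, hit=True, k=5

Final answer: 15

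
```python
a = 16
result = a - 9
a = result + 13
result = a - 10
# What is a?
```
Trace:
  a=16
  a=16, result=7
  a=20, result=7
  a=20, result=10

Final answer: 20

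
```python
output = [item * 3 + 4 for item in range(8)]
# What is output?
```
Trace:
  item=0
  item=1
  item=2
  item=3
  item=4
  item=5
  item=6
  item=7
  output=[4, 7, 10, 13, 16, 19, 22, 25]

Final answer: [4, 7, 10, 13, 16, 19, 22, 25]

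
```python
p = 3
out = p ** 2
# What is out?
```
Trace:
  p=3
  p=3, out=9

Final answer: 9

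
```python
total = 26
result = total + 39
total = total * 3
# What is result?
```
Trace:
  total=26
  total=26, result=65
  total=78, result=65

Final answer: 65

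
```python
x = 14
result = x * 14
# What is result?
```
Trace:
  x=14
  x=14, result=196

Final answer: 196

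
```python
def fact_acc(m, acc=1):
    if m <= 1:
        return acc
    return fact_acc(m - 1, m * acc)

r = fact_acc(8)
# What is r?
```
Call trace:
fact_acc(m=8, acc=1)
  fact_acc(m=7, acc=8)
    fact_acc(m=6, acc=56)
      fact_acc(m=5, acc=336)
        fact_acc(m=4, acc=1680)
          fact_acc(m=3, acc=6720)
            fact_acc(m=2, acc=20160)
              fact_acc(m=1, acc=40320)
              -> return 40320
            -> return 40320
          -> return 40320
        -> return 40320
      -> return 40320
    -> return 40320
  -> return 40320
-> return 40320

Final answer: 40320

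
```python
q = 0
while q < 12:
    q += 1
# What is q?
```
Trace:
  q=0
  q=1
  q=2
  q=3
  q=4
  q=5
  q=6
  q=7
  q=8
  q=9
  q=10
  q=11
  q=12

Final answer: 12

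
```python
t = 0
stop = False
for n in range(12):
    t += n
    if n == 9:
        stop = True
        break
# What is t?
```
Trace:
  t=0
  t=0, stop=False
  t=0, stop=False, n=0
  t=1, stop=False, n=1
  t=3, stop=False, n=2
  t=6, stop=False, n=3
  t=10, stop=False, n=4
  t=15, stop=False, n=5
  t=21, stop=False, n=6
  t=28, stop=False, n=7
  t=36, stop=False, n=8
  t=45, stop=True, n=9

Final answer: 45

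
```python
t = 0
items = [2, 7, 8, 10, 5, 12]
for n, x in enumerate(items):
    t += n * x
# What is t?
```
Trace:
  t=0
  t=0, n=0, x=2
  t=7, n=1, x=7
  t=23, n=2, x=8
  t=53, n=3, x=10
  t=73, n=4, x=5
  t=133, n=5, x=12

Final answer: 133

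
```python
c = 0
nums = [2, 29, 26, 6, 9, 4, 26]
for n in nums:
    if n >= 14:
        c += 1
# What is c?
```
Trace:
  c=0
  c=0, n=2
  c=1, n=29
  c=2, n=26
  c=2, n=6
  c=2, n=9
  c=2, n=4
  c=3, n=26

Final answer: 3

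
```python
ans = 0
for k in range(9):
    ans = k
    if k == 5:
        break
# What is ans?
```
Trace:
  ans=0
  ans=0, k=0
  ans=1, k=1
  ans=2, k=2
  ans=3, k=3
  ans=4, k=4
  ans=5, k=5

Final answer: 5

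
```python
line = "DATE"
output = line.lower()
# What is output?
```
Trace:
  line='DATE'
  line='DATE', output='date'

Final answer: 'date'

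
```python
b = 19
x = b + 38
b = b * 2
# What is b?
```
Trace:
  b=19
  b=19, x=57
  b=38, x=57

Final answer: 38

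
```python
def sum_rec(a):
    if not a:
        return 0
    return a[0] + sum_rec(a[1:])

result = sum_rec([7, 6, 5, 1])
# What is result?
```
Call trace:
sum_rec(a=[7, 6, 5, 1])
  sum_rec(a=[6, 5, 1])
    sum_rec(a=[5, 1])
      sum_rec(a=[1])
        sum_rec(a=[])
        -> return 0
      -> return 1
    -> return 6
  -> return 12
-> return 19

Final answer: 19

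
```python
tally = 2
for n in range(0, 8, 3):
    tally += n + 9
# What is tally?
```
Trace:
  tally=2
  tally=11, n=0
  tally=23, n=3
  tally=38, n=6

Final answer: 38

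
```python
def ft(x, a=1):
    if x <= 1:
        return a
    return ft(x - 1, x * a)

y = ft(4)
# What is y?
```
Call trace:
ft(x=4, a=1)
  ft(x=3, a=4)
    ft(x=2, a=12)
      ft(x=1, a=24)
      -> return 24
    -> return 24
  -> return 24
-> return 24

Final answer: 24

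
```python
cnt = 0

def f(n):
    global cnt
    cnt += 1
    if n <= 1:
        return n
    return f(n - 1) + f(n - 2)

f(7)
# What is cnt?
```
Call trace (a repeated sub-call is expanded the first time; later identical calls just restate its return value):
f(n=7)
  f(n=6)
    f(n=5)
      f(n=4)
        f(n=3)
          f(n=2)
            f(n=1)
            -> return 1
            f(n=0)
            -> return 0
          -> return 1
          f(n=1)
          -> return 1
        -> return 2
        f(n=2) -> return 1  (same call as traced above)
      -> return 3
      f(n=3) -> return 2  (same call as traced above)
    -> return 5
    f(n=4) -> return 3  (same call as traced above)
  -> return 8
  f(n=5) -> return 5  (same call as traced above)
-> return 13

cnt is incremented once per call, so count the calls in each subtree. Let C(n) = number of calls made by f(n).
C(0) = C(1) = 1 (base case, no recursion); C(n) = 1 + C(n - 1) + C(n - 2) otherwise.
C(2) = 1 + C(1) + C(0) = 1 + 1 + 1 = 3
C(3) = 1 + C(2) + C(1) = 1 + 3 + 1 = 5
C(4) = 1 + C(3) + C(2) = 1 + 5 + 3 = 9
C(5) = 1 + C(4) + C(3) = 1 + 9 + 5 = 15
C(6) = 1 + C(5) + C(4) = 1 + 15 + 9 = 25
C(7) = 1 + C(6) + C(5) = 1 + 25 + 15 = 41
cnt = C(7) = 41

Final answer: 41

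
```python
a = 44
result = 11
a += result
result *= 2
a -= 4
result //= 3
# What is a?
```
Trace:
  a=44
  a=44, result=11
  a=55, result=11
  a=55, result=22
  a=51, result=22
  a=51, result=7

Final answer: 51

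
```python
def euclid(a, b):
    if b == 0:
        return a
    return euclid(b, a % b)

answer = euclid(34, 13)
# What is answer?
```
Call trace:
euclid(a=34, b=13)
  euclid(a=13, b=8)
    euclid(a=8, b=5)
      euclid(a=5, b=3)
        euclid(a=3, b=2)
          euclid(a=2, b=1)
            euclid(a=1, b=0)
            -> return 1
          -> return 1
        -> return 1
      -> return 1
    -> return 1
  -> return 1
-> return 1

Final answer: 1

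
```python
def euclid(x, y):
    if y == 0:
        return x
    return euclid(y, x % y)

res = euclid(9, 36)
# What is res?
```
Call trace:
euclid(x=9, y=36)
  euclid(x=36, y=9)
    euclid(x=9, y=0)
    -> return 9
  -> return 9
-> return 9

Final answer: 9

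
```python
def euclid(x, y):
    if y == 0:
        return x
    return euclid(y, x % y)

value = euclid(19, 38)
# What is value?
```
Call trace:
euclid(x=19, y=38)
  euclid(x=38, y=19)
    euclid(x=19, y=0)
    -> return 19
  -> return 19
-> return 19

Final answer: 19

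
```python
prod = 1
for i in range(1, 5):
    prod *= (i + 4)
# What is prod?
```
Trace:
  prod=1
  prod=5, i=1
  prod=30, i=2
  prod=210, i=3
  prod=1680, i=4

Final answer: 1680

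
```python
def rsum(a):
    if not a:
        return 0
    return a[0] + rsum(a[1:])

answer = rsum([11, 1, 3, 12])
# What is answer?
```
Call trace:
rsum(a=[11, 1, 3, 12])
  rsum(a=[1, 3, 12])
    rsum(a=[3, 12])
      rsum(a=[12])
        rsum(a=[])
        -> return 0
      -> return 12
    -> return 15
  -> return 16
-> return 27

Final answer: 27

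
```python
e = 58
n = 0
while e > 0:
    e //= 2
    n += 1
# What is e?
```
Trace:
  e=58
  e=58, n=0
  e=29, n=1
  e=14, n=2
  e=7, n=3
  e=3, n=4
  e=1, n=5
  e=0, n=6

Final answer: 0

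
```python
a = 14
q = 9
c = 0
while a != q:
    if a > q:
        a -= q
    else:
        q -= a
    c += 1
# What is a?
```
Trace:
  a=14
  a=14, q=9
  a=14, q=9, c=0
  a=5, q=9, c=1
  a=5, q=4, c=2
  a=1, q=4, c=3
  a=1, q=3, c=4
  a=1, q=2, c=5
  a=1, q=1, c=6

Final answer: 1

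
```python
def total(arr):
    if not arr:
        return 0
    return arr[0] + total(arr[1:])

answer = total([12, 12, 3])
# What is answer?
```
Call trace:
total(arr=[12, 12, 3])
  total(arr=[12, 3])
    total(arr=[3])
      total(arr=[])
      -> return 0
    -> return 3
  -> return 15
-> return 27

Final answer: 27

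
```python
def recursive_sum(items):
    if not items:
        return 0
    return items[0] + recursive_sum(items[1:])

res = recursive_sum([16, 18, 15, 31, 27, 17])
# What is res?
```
Call trace:
recursive_sum(items=[16, 18, 15, 31, 27, 17])
  recursive_sum(items=[18, 15, 31, 27, 17])
    recursive_sum(items=[15, 31, 27, 17])
      recursive_sum(items=[31, 27, 17])
        recursive_sum(items=[27, 17])
          recursive_sum(items=[17])
            recursive_sum(items=[])
            -> return 0
          -> return 17
        -> return 44
      -> return 75
    -> return 90
  -> return 108
-> return 124

Final answer: 124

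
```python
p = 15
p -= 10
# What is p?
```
Trace:
  p=15
  p=5

Final answer: 5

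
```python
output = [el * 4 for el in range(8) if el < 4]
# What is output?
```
Trace:
  el=0
  el=1
  el=2
  el=3
  el=4
  el=5
  el=6
  el=7
  output=[0, 4, 8, 12]

Final answer: [0, 4, 8, 12]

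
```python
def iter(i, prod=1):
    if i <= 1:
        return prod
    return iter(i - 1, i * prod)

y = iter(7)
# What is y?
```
Call trace:
iter(i=7, prod=1)
  iter(i=6, prod=7)
    iter(i=5, prod=42)
      iter(i=4, prod=210)
        iter(i=3, prod=840)
          iter(i=2, prod=2520)
            iter(i=1, prod=5040)
            -> return 5040
          -> return 5040
        -> return 5040
      -> return 5040
    -> return 5040
  -> return 5040
-> return 5040

Final answer: 5040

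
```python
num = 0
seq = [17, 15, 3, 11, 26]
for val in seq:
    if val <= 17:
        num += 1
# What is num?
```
Trace:
  num=0
  num=1, val=17
  num=2, val=15
  num=3, val=3
  num=4, val=11
  num=4, val=26

Final answer: 4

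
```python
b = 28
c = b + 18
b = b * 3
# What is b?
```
Trace:
  b=28
  b=28, c=46
  b=84, c=46

Final answer: 84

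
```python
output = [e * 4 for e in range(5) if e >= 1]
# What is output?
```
Trace:
  e=0
  e=1
  e=2
  e=3
  e=4
  output=[4, 8, 12, 16]

Final answer: [4, 8, 12, 16]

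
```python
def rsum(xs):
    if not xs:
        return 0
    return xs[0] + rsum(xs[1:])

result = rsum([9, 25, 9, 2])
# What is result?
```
Call trace:
rsum(xs=[9, 25, 9, 2])
  rsum(xs=[25, 9, 2])
    rsum(xs=[9, 2])
      rsum(xs=[2])
        rsum(xs=[])
        -> return 0
      -> return 2
    -> return 11
  -> return 36
-> return 45

Final answer: 45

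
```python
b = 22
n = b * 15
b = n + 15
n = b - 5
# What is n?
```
Trace:
  b=22
  b=22, n=330
  b=345, n=330
  b=345, n=340

Final answer: 340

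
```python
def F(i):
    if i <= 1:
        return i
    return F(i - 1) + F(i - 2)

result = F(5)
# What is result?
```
Call trace (a repeated sub-call is expanded the first time; later identical calls just restate its return value):
F(i=5)
  F(i=4)
    F(i=3)
      F(i=2)
        F(i=1)
        -> return 1
        F(i=0)
        -> return 0
      -> return 1
      F(i=1)
      -> return 1
    -> return 2
    F(i=2) -> return 1  (same call as traced above)
  -> return 3
  F(i=3) -> return 2  (same call as traced above)
-> return 5

Final answer: 5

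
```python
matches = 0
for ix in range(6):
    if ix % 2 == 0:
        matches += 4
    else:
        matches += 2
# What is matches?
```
Trace:
  matches=0
  matches=4, ix=0
  matches=6, ix=1
  matches=10, ix=2
  matches=12, ix=3
  matches=16, ix=4
  matches=18, ix=5

Final answer: 18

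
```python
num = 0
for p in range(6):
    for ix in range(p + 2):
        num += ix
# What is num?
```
Trace:
  num=0
  num=0, p=0, ix=0
  num=1, p=0, ix=1
  num=1, p=1, ix=0
  num=2, p=1, ix=1
  num=4, p=1, ix=2
  num=4, p=2, ix=0
  num=5, p=2, ix=1
  num=7, p=2, ix=2
  num=10, p=2, ix=3
  num=10, p=3, ix=0
  num=11, p=3, ix=1
  num=13, p=3, ix=2
  num=16, p=3, ix=3
  num=20, p=3, ix=4
  num=20, p=4, ix=0
  num=21, p=4, ix=1
  num=23, p=4, ix=2
  num=26, p=4, ix=3
  num=30, p=4, ix=4
  num=35, p=4, ix=5
  num=35, p=5, ix=0
  num=36, p=5, ix=1
  num=38, p=5, ix=2
  num=41, p=5, ix=3
  num=45, p=5, ix=4
  num=50, p=5, ix=5
  num=56, p=5, ix=6

Final answer: 56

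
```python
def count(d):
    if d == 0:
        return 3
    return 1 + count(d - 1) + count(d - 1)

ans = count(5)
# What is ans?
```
Call trace (a repeated sub-call is expanded the first time; later identical calls just restate its return value):
count(d=5)
  count(d=4)
    count(d=3)
      count(d=2)
        count(d=1)
          count(d=0)
          -> return 3
          count(d=0)
          -> return 3
        -> return 7
        count(d=1) -> return 7  (same call as traced above)
      -> return 15
      count(d=2) -> return 15  (same call as traced above)
    -> return 31
    count(d=3) -> return 31  (same call as traced above)
  -> return 63
  count(d=4) -> return 63  (same call as traced above)
-> return 127

Final answer: 127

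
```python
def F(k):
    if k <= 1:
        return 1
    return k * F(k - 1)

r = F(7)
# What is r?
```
Call trace:
F(k=7)
  F(k=6)
    F(k=5)
      F(k=4)
        F(k=3)
          F(k=2)
            F(k=1)
            -> return 1
          -> return 2
        -> return 6
      -> return 24
    -> return 120
  -> return 720
-> return 5040

Final answer: 5040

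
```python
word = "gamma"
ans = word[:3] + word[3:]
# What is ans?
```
Trace:
  word='gamma'
  word='gamma', ans='gamma'

Final answer: 'gamma'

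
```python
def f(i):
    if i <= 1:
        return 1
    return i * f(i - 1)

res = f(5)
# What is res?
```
Call trace:
f(i=5)
  f(i=4)
    f(i=3)
      f(i=2)
        f(i=1)
        -> return 1
      -> return 2
    -> return 6
  -> return 24
-> return 120

Final answer: 120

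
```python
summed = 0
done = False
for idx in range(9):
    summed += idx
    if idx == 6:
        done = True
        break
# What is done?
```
Trace:
  summed=0
  summed=0, done=False
  summed=0, done=False, idx=0
  summed=1, done=False, idx=1
  summed=3, done=False, idx=2
  summed=6, done=False, idx=3
  summed=10, done=False, idx=4
  summed=15, done=False, idx=5
  summed=21, done=True, idx=6

Final answer: True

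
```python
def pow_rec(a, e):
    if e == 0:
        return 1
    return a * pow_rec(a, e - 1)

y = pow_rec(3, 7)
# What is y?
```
Call trace:
pow_rec(a=3, e=7)
  pow_rec(a=3, e=6)
    pow_rec(a=3, e=5)
      pow_rec(a=3, e=4)
        pow_rec(a=3, e=3)
          pow_rec(a=3, e=2)
            pow_rec(a=3, e=1)
              pow_rec(a=3, e=0)
              -> return 1
            -> return 3
          -> return 9
        -> return 27
      -> return 81
    -> return 243
  -> return 729
-> return 2187

Final answer: 2187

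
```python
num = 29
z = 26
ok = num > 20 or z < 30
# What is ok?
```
Trace:
  num=29
  num=29, z=26
  num=29, z=26, ok=True

Final answer: True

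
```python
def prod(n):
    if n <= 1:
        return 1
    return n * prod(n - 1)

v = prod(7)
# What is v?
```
Call trace:
prod(n=7)
  prod(n=6)
    prod(n=5)
      prod(n=4)
        prod(n=3)
          prod(n=2)
            prod(n=1)
            -> return 1
          -> return 2
        -> return 6
      -> return 24
    -> return 120
  -> return 720
-> return 5040

Final answer: 5040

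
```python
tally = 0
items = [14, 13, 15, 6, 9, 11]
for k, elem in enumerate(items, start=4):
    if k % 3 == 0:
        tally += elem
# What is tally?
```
Trace:
  tally=0
  tally=0, k=4, elem=14
  tally=0, k=5, elem=13
  tally=15, k=6, elem=15
  tally=15, k=7, elem=6
  tally=15, k=8, elem=9
  tally=26, k=9, elem=11

Final answer: 26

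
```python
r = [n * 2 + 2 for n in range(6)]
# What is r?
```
Trace:
  n=0
  n=1
  n=2
  n=3
  n=4
  n=5
  r=[2, 4, 6, 8, 10, 12]

Final answer: [2, 4, 6, 8, 10, 12]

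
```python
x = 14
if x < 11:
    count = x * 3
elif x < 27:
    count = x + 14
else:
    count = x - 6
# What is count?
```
Trace:
  x=14
  x=14, count=28

Final answer: 28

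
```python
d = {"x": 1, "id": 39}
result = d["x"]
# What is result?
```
Trace:
  d={'x': 1, 'id': 39}
  d={'x': 1, 'id': 39}, result=1

Final answer: 1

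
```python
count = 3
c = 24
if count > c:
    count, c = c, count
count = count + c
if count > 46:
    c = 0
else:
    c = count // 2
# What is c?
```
Trace:
  count=3
  count=3, c=24
  count=3, c=24
  count=27, c=24
  count=27, c=13

Final answer: 13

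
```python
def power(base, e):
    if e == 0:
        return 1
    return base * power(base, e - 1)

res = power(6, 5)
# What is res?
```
Call trace:
power(base=6, e=5)
  power(base=6, e=4)
    power(base=6, e=3)
      power(base=6, e=2)
        power(base=6, e=1)
          power(base=6, e=0)
          -> return 1
        -> return 6
      -> return 36
    -> return 216
  -> return 1296
-> return 7776

Final answer: 7776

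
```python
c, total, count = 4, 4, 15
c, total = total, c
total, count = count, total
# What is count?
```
Trace:
  c=4, total=4, count=15
  c=4, total=4, count=15
  c=4, total=15, count=4

Final answer: 4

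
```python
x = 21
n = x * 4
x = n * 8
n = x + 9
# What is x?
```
Trace:
  x=21
  x=21, n=84
  x=672, n=84
  x=672, n=681

Final answer: 672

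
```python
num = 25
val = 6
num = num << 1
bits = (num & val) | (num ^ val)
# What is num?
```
Trace:
  num=25
  num=25, val=6
  num=50, val=6
  num=50, val=6, bits=54

Final answer: 50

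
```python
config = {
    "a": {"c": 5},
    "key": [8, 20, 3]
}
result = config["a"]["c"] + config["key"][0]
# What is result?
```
Trace:
  config={'a': {'c': 5}, 'key': [8, 20, 3]}
  config={'a': {'c': 5}, 'key': [8, 20, 3]}, result=13

Final answer: 13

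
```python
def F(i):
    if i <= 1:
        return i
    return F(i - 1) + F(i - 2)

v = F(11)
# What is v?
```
Call trace (a repeated sub-call is expanded the first time; later identical calls just restate its return value):
F(i=11)
  F(i=10)
    F(i=9)
      F(i=8)
        F(i=7)
          F(i=6)
            F(i=5)
              F(i=4)
                F(i=3)
                  F(i=2)
                    F(i=1)
                    -> return 1
                    F(i=0)
                    -> return 0
                  -> return 1
                  F(i=1)
                  -> return 1
                -> return 2
                F(i=2) -> return 1  (same call as traced above)
              -> return 3
              F(i=3) -> return 2  (same call as traced above)
            -> return 5
            F(i=4) -> return 3  (same call as traced above)
          -> return 8
          F(i=5) -> return 5  (same call as traced above)
        -> return 13
        F(i=6) -> return 8  (same call as traced above)
      -> return 21
      F(i=7) -> return 13  (same call as traced above)
    -> return 34
    F(i=8) -> return 21  (same call as traced above)
  -> return 55
  F(i=9) -> return 34  (same call as traced above)
-> return 89

Final answer: 89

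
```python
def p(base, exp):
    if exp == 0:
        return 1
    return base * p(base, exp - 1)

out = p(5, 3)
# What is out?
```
Call trace:
p(base=5, exp=3)
  p(base=5, exp=2)
    p(base=5, exp=1)
      p(base=5, exp=0)
      -> return 1
    -> return 5
  -> return 25
-> return 125

Final answer: 125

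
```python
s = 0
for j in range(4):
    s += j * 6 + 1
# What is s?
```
Trace:
  s=0
  s=1, j=0
  s=8, j=1
  s=21, j=2
  s=40, j=3

Final answer: 40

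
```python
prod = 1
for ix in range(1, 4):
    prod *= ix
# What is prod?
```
Trace:
  prod=1
  prod=1, ix=1
  prod=2, ix=2
  prod=6, ix=3

Final answer: 6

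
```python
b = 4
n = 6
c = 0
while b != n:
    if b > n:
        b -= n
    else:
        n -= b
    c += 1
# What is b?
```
Trace:
  b=4
  b=4, n=6
  b=4, n=6, c=0
  b=4, n=2, c=1
  b=2, n=2, c=2

Final answer: 2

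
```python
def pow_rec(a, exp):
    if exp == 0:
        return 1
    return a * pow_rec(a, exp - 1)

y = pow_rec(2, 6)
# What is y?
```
Call trace:
pow_rec(a=2, exp=6)
  pow_rec(a=2, exp=5)
    pow_rec(a=2, exp=4)
      pow_rec(a=2, exp=3)
        pow_rec(a=2, exp=2)
          pow_rec(a=2, exp=1)
            pow_rec(a=2, exp=0)
            -> return 1
          -> return 2
        -> return 4
      -> return 8
    -> return 16
  -> return 32
-> return 64

Final answer: 64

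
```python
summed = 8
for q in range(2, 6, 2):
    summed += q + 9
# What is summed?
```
Trace:
  summed=8
  summed=19, q=2
  summed=32, q=4

Final answer: 32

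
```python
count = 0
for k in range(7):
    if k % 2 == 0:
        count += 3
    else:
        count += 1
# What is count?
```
Trace:
  count=0
  count=3, k=0
  count=4, k=1
  count=7, k=2
  count=8, k=3
  count=11, k=4
  count=12, k=5
  count=15, k=6

Final answer: 15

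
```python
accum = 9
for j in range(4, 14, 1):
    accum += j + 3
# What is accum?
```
Trace:
  accum=9
  accum=16, j=4
  accum=24, j=5
  accum=33, j=6
  accum=43, j=7
  accum=54, j=8
  accum=66, j=9
  accum=79, j=10
  accum=93, j=11
  accum=108, j=12
  accum=124, j=13

Final answer: 124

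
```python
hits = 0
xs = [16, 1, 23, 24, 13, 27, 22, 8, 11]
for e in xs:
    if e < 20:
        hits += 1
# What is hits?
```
Trace:
  hits=0
  hits=1, e=16
  hits=2, e=1
  hits=2, e=23
  hits=2, e=24
  hits=3, e=13
  hits=3, e=27
  hits=3, e=22
  hits=4, e=8
  hits=5, e=11

Final answer: 5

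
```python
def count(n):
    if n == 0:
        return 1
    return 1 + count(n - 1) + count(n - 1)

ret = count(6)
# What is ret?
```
Call trace (a repeated sub-call is expanded the first time; later identical calls just restate its return value):
count(n=6)
  count(n=5)
    count(n=4)
      count(n=3)
        count(n=2)
          count(n=1)
            count(n=0)
            -> return 1
            count(n=0)
            -> return 1
          -> return 3
          count(n=1) -> return 3  (same call as traced above)
        -> return 7
        count(n=2) -> return 7  (same call as traced above)
      -> return 15
      count(n=3) -> return 15  (same call as traced above)
    -> return 31
    count(n=4) -> return 31  (same call as traced above)
  -> return 63
  count(n=5) -> return 63  (same call as traced above)
-> return 127

Final answer: 127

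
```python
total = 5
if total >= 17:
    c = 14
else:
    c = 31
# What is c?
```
Trace:
  total=5
  total=5, c=31

Final answer: 31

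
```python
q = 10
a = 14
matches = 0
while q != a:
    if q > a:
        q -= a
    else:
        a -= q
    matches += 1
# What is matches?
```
Trace:
  q=10
  q=10, a=14
  q=10, a=14, matches=0
  q=10, a=4, matches=1
  q=6, a=4, matches=2
  q=2, a=4, matches=3
  q=2, a=2, matches=4

Final answer: 4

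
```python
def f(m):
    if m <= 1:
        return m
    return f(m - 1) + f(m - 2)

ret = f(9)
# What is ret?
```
Call trace (a repeated sub-call is expanded the first time; later identical calls just restate its return value):
f(m=9)
  f(m=8)
    f(m=7)
      f(m=6)
        f(m=5)
          f(m=4)
            f(m=3)
              f(m=2)
                f(m=1)
                -> return 1
                f(m=0)
                -> return 0
              -> return 1
              f(m=1)
              -> return 1
            -> return 2
            f(m=2) -> return 1  (same call as traced above)
          -> return 3
          f(m=3) -> return 2  (same call as traced above)
        -> return 5
        f(m=4) -> return 3  (same call as traced above)
      -> return 8
      f(m=5) -> return 5  (same call as traced above)
    -> return 13
    f(m=6) -> return 8  (same call as traced above)
  -> return 21
  f(m=7) -> return 13  (same call as traced above)
-> return 34

Final answer: 34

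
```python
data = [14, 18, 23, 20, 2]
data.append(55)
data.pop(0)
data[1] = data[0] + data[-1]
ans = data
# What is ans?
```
Trace:
  data=[14, 18, 23, 20, 2]
  data=[14, 18, 23, 20, 2, 55]
  data=[18, 23, 20, 2, 55]
  data=[18, 73, 20, 2, 55]
  data=[18, 73, 20, 2, 55], ans=[18, 73, 20, 2, 55]

Final answer: [18, 73, 20, 2, 55]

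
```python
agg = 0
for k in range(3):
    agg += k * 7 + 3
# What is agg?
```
Trace:
  agg=0
  agg=3, k=0
  agg=13, k=1
  agg=30, k=2

Final answer: 30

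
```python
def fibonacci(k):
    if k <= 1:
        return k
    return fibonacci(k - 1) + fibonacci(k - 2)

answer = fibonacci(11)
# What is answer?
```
Call trace (a repeated sub-call is expanded the first time; later identical calls just restate its return value):
fibonacci(k=11)
  fibonacci(k=10)
    fibonacci(k=9)
      fibonacci(k=8)
        fibonacci(k=7)
          fibonacci(k=6)
            fibonacci(k=5)
              fibonacci(k=4)
                fibonacci(k=3)
                  fibonacci(k=2)
                    fibonacci(k=1)
                    -> return 1
                    fibonacci(k=0)
                    -> return 0
                  -> return 1
                  fibonacci(k=1)
                  -> return 1
                -> return 2
                fibonacci(k=2) -> return 1  (same call as traced above)
              -> return 3
              fibonacci(k=3) -> return 2  (same call as traced above)
            -> return 5
            fibonacci(k=4) -> return 3  (same call as traced above)
          -> return 8
          fibonacci(k=5) -> return 5  (same call as traced above)
        -> return 13
        fibonacci(k=6) -> return 8  (same call as traced above)
      -> return 21
      fibonacci(k=7) -> return 13  (same call as traced above)
    -> return 34
    fibonacci(k=8) -> return 21  (same call as traced above)
  -> return 55
  fibonacci(k=9) -> return 34  (same call as traced above)
-> return 89

Final answer: 89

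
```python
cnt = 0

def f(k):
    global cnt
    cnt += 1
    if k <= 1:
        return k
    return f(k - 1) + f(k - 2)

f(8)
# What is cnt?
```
Call trace (a repeated sub-call is expanded the first time; later identical calls just restate its return value):
f(k=8)
  f(k=7)
    f(k=6)
      f(k=5)
        f(k=4)
          f(k=3)
            f(k=2)
              f(k=1)
              -> return 1
              f(k=0)
              -> return 0
            -> return 1
            f(k=1)
            -> return 1
          -> return 2
          f(k=2) -> return 1  (same call as traced above)
        -> return 3
        f(k=3) -> return 2  (same call as traced above)
      -> return 5
      f(k=4) -> return 3  (same call as traced above)
    -> return 8
    f(k=5) -> return 5  (same call as traced above)
  -> return 13
  f(k=6) -> return 8  (same call as traced above)
-> return 21

cnt is incremented once per call, so count the calls in each subtree. Let C(k) = number of calls made by f(k).
C(0) = C(1) = 1 (base case, no recursion); C(k) = 1 + C(k - 1) + C(k - 2) otherwise.
C(2) = 1 + C(1) + C(0) = 1 + 1 + 1 = 3
C(3) = 1 + C(2) + C(1) = 1 + 3 + 1 = 5
C(4) = 1 + C(3) + C(2) = 1 + 5 + 3 = 9
C(5) = 1 + C(4) + C(3) = 1 + 9 + 5 = 15
C(6) = 1 + C(5) + C(4) = 1 + 15 + 9 = 25
C(7) = 1 + C(6) + C(5) = 1 + 25 + 15 = 41
C(8) = 1 + C(7) + C(6) = 1 + 41 + 25 = 67
cnt = C(8) = 67

Final answer: 67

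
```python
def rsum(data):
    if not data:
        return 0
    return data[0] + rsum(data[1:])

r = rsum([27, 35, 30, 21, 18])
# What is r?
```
Call trace:
rsum(data=[27, 35, 30, 21, 18])
  rsum(data=[35, 30, 21, 18])
    rsum(data=[30, 21, 18])
      rsum(data=[21, 18])
        rsum(data=[18])
          rsum(data=[])
          -> return 0
        -> return 18
      -> return 39
    -> return 69
  -> return 104
-> return 131

Final answer: 131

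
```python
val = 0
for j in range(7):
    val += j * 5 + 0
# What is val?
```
Trace:
  val=0
  val=0, j=0
  val=5, j=1
  val=15, j=2
  val=30, j=3
  val=50, j=4
  val=75, j=5
  val=105, j=6

Final answer: 105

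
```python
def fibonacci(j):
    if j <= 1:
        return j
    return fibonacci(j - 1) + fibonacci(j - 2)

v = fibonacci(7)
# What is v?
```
Call trace (a repeated sub-call is expanded the first time; later identical calls just restate its return value):
fibonacci(j=7)
  fibonacci(j=6)
    fibonacci(j=5)
      fibonacci(j=4)
        fibonacci(j=3)
          fibonacci(j=2)
            fibonacci(j=1)
            -> return 1
            fibonacci(j=0)
            -> return 0
          -> return 1
          fibonacci(j=1)
          -> return 1
        -> return 2
        fibonacci(j=2) -> return 1  (same call as traced above)
      -> return 3
      fibonacci(j=3) -> return 2  (same call as traced above)
    -> return 5
    fibonacci(j=4) -> return 3  (same call as traced above)
  -> return 8
  fibonacci(j=5) -> return 5  (same call as traced above)
-> return 13

Final answer: 13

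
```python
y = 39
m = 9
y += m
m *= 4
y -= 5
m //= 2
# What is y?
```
Trace:
  y=39
  y=39, m=9
  y=48, m=9
  y=48, m=36
  y=43, m=36
  y=43, m=18

Final answer: 43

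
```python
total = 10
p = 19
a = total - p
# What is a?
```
Trace:
  total=10
  total=10, p=19
  total=10, p=19, a=-9

Final answer: -9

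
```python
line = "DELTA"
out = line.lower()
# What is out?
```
Trace:
  line='DELTA'
  line='DELTA', out='delta'

Final answer: 'delta'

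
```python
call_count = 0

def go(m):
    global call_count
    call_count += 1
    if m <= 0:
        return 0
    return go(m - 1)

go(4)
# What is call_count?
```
Call trace:
go(m=4)
  go(m=3)
    go(m=2)
      go(m=1)
        go(m=0)
        -> return 0
      -> return 0
    -> return 0
  -> return 0
-> return 0

call_count is incremented once per call. go is entered once for each m = 4, 3, 2, 1, 0 (the m <= 0 call returns without recursing), i.e. 4 + 1 calls.
call_count = 5

Final answer: 5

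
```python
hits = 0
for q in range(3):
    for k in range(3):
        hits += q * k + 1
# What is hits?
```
Trace:
  hits=0
  hits=1, q=0, k=0
  hits=2, q=0, k=1
  hits=3, q=0, k=2
  hits=4, q=1, k=0
  hits=6, q=1, k=1
  hits=9, q=1, k=2
  hits=10, q=2, k=0
  hits=13, q=2, k=1
  hits=18, q=2, k=2

Final answer: 18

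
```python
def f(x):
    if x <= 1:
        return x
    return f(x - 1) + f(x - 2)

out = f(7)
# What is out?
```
Call trace (a repeated sub-call is expanded the first time; later identical calls just restate its return value):
f(x=7)
  f(x=6)
    f(x=5)
      f(x=4)
        f(x=3)
          f(x=2)
            f(x=1)
            -> return 1
            f(x=0)
            -> return 0
          -> return 1
          f(x=1)
          -> return 1
        -> return 2
        f(x=2) -> return 1  (same call as traced above)
      -> return 3
      f(x=3) -> return 2  (same call as traced above)
    -> return 5
    f(x=4) -> return 3  (same call as traced above)
  -> return 8
  f(x=5) -> return 5  (same call as traced above)
-> return 13

Final answer: 13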